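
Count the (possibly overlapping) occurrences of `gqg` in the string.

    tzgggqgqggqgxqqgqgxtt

Sliding a length-3 window over the 21 characters (19 positions):
  position 5–7: gqg
  position 7–9: gqg
  position 10–12: gqg
  position 16–18: gqg

4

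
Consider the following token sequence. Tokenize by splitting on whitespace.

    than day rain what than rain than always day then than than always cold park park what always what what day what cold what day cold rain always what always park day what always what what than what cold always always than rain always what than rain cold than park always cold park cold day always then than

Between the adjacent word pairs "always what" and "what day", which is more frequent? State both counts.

"always what": 4 occurrences
"what day": 2 occurrences

"always what" (4 vs 2)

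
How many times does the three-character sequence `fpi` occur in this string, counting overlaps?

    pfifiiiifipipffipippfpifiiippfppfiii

1

Sliding a length-3 window over the 36 characters (34 positions):
  position 21–23: fpi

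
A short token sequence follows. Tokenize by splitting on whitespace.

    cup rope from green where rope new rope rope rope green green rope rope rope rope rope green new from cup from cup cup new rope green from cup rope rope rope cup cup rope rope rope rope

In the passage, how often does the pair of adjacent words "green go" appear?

0

Scanning the 37 overlapping bigram windows for "green go":
  (none found)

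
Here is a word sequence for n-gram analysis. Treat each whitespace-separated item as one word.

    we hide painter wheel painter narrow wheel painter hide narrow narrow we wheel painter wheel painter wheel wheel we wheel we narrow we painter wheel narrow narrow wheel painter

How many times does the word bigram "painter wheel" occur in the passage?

Scanning the 28 overlapping bigram windows for "painter wheel":
  position 3–4: painter wheel
  position 14–15: painter wheel
  position 16–17: painter wheel
  position 24–25: painter wheel

4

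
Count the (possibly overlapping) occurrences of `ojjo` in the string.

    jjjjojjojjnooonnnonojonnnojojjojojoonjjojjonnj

Sliding a length-4 window over the 46 characters (43 positions):
  position 5–8: ojjo
  position 28–31: ojjo
  position 40–43: ojjo

3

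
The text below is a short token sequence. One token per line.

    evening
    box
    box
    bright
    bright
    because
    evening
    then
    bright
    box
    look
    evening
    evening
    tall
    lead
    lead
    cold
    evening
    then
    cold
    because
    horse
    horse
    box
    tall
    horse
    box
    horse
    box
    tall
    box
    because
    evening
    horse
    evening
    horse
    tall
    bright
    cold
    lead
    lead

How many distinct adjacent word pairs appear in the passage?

41 tokens → 40 bigram windows in total.
Repeated bigrams (each contributes count−1 duplicates):
  horse box: 3
  because evening: 2
  box tall: 2
  evening horse: 2
  evening then: 2
  lead lead: 2
7 duplicate windows → 40 − 7 = 33 distinct.

33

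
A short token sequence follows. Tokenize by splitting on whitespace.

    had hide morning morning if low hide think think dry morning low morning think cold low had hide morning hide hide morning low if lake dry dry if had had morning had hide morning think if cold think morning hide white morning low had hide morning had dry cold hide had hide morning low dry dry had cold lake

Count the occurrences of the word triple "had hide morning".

Scanning the 57 overlapping trigram windows for "had hide morning":
  position 1–3: had hide morning
  position 17–19: had hide morning
  position 32–34: had hide morning
  position 44–46: had hide morning
  position 51–53: had hide morning

5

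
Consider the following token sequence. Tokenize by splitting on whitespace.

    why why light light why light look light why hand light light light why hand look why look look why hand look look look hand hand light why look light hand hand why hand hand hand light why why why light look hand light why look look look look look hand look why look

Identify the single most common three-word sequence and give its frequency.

"look look look", 4 times

Trigram frequencies (highest first):
  look look look: 4
  hand light why: 3
  why why light: 2
  light light why: 2
  why light look: 2
  light why hand: 2
  … (30 more, each ≤ 2)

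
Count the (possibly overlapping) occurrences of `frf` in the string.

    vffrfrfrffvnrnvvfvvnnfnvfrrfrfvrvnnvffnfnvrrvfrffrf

Sliding a length-3 window over the 51 characters (49 positions):
  position 3–5: frf
  position 5–7: frf
  position 7–9: frf
  position 28–30: frf
  position 46–48: frf
  position 49–51: frf

6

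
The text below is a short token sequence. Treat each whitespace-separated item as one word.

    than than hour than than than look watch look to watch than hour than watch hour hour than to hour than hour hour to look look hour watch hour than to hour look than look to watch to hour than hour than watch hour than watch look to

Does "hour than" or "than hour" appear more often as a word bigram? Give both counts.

"hour than" (8 vs 4)

"hour than": 8 occurrences
"than hour": 4 occurrences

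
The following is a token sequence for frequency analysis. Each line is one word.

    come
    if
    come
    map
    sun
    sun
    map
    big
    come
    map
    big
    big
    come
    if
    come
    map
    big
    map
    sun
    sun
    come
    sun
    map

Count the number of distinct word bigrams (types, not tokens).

12

23 tokens → 22 bigram windows in total.
Repeated bigrams (each contributes count−1 duplicates):
  come map: 3
  map big: 3
  big come: 2
  come if: 2
  if come: 2
  map sun: 2
  sun map: 2
  sun sun: 2
10 duplicate windows → 22 − 10 = 12 distinct.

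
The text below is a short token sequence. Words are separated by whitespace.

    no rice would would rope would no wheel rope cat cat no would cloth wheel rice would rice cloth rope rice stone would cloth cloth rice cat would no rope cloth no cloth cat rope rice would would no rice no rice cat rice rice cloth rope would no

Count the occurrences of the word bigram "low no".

Scanning the 48 overlapping bigram windows for "low no":
  (none found)

0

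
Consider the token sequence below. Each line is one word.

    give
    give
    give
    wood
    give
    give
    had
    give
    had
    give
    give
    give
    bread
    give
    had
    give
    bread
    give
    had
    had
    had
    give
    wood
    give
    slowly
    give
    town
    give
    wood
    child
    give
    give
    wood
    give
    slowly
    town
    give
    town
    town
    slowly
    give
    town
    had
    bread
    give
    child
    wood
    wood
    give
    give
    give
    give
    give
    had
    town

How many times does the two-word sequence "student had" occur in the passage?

Scanning the 54 overlapping bigram windows for "student had":
  (none found)

0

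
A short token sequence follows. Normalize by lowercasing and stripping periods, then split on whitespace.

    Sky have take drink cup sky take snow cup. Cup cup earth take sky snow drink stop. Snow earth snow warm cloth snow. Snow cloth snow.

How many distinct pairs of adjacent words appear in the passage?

26 tokens → 25 bigram windows in total.
Repeated bigrams (each contributes count−1 duplicates):
  cloth snow: 2
  cup cup: 2
2 duplicate windows → 25 − 2 = 23 distinct.

23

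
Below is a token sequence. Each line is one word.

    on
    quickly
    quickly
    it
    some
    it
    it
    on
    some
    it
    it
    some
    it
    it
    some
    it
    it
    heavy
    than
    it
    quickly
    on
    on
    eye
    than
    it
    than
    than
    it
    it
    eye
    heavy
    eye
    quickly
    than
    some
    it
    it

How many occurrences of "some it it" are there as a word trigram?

Scanning the 36 overlapping trigram windows for "some it it":
  position 5–7: some it it
  position 9–11: some it it
  position 12–14: some it it
  position 15–17: some it it
  position 36–38: some it it

5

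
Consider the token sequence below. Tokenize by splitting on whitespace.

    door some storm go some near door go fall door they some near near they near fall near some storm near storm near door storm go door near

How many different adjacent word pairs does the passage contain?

22

28 tokens → 27 bigram windows in total.
Repeated bigrams (each contributes count−1 duplicates):
  near door: 2
  some near: 2
  some storm: 2
  storm go: 2
  storm near: 2
5 duplicate windows → 27 − 5 = 22 distinct.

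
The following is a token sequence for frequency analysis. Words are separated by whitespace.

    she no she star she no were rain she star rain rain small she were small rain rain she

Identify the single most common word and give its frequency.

Unigram frequencies (highest first):
  she: 6
  rain: 5
  no: 2
  star: 2
  were: 2
  small: 2

"she", 6 times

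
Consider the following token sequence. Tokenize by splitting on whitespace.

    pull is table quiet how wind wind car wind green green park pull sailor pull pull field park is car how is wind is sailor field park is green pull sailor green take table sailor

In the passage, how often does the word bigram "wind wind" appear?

Scanning the 34 overlapping bigram windows for "wind wind":
  position 6–7: wind wind

1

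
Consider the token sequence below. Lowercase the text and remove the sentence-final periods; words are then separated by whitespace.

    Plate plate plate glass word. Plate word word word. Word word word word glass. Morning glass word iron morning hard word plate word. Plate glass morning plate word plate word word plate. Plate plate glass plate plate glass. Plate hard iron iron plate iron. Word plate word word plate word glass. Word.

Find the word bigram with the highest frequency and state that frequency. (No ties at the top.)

Bigram frequencies (highest first):
  word word: 8
  word plate: 7
  plate word: 6
  plate plate: 5
  plate glass: 4
  glass word: 3
  … (15 more, each ≤ 2)

"word word", 8 times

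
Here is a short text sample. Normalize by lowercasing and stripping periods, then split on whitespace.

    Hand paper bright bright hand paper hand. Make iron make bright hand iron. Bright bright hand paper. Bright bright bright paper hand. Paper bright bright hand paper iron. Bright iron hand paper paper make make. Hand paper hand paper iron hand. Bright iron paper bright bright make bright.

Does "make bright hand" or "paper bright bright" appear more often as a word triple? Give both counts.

"make bright hand": 1 occurrence
"paper bright bright": 4 occurrences

"paper bright bright" (4 vs 1)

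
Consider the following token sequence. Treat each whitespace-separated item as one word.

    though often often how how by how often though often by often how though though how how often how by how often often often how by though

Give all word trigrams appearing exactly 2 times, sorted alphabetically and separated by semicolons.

by how often; how by how; often how by; often often how

Trigram counts meeting the condition (exactly 2 times):
  by how often: 2
  how by how: 2
  often how by: 2
  often often how: 2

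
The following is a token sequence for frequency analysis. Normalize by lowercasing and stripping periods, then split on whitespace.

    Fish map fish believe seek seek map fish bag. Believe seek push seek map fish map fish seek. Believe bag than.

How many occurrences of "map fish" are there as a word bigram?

Scanning the 20 overlapping bigram windows for "map fish":
  position 2–3: map fish
  position 7–8: map fish
  position 14–15: map fish
  position 16–17: map fish

4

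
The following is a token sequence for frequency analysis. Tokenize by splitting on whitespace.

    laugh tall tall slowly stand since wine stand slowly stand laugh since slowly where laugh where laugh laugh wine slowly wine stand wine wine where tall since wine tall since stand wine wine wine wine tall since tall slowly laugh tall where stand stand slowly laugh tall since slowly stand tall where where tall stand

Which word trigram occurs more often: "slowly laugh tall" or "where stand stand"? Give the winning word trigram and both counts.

"slowly laugh tall": 2 occurrences
"where stand stand": 1 occurrence

"slowly laugh tall" (2 vs 1)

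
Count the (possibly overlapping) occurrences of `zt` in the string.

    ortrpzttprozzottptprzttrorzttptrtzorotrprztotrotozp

Sliding a length-2 window over the 51 characters (50 positions):
  position 6–7: zt
  position 21–22: zt
  position 27–28: zt
  position 42–43: zt

4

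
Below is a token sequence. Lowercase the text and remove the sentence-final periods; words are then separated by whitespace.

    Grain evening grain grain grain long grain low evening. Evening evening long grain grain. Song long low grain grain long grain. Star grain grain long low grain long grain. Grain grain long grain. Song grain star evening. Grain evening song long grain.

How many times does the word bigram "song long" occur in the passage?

Scanning the 41 overlapping bigram windows for "song long":
  position 15–16: song long
  position 40–41: song long

2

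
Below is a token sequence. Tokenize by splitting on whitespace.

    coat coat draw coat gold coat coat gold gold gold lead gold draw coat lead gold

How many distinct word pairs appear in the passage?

16 tokens → 15 bigram windows in total.
Repeated bigrams (each contributes count−1 duplicates):
  coat coat: 2
  coat gold: 2
  draw coat: 2
  gold gold: 2
  lead gold: 2
5 duplicate windows → 15 − 5 = 10 distinct.

10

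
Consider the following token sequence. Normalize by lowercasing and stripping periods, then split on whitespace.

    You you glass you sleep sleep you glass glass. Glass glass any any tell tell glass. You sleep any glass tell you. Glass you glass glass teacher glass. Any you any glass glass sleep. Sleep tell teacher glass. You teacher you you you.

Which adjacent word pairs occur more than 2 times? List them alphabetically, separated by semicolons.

glass glass; glass you; you glass; you you

Bigram counts meeting the condition (more than 2 times):
  glass glass: 5
  glass you: 4
  you glass: 4
  you you: 3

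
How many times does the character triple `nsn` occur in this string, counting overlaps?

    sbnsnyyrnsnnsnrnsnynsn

Sliding a length-3 window over the 22 characters (20 positions):
  position 3–5: nsn
  position 9–11: nsn
  position 12–14: nsn
  position 16–18: nsn
  position 20–22: nsn

5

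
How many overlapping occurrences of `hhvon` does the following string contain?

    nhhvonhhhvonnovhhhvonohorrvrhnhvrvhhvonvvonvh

Sliding a length-5 window over the 45 characters (41 positions):
  position 2–6: hhvon
  position 8–12: hhvon
  position 17–21: hhvon
  position 35–39: hhvon

4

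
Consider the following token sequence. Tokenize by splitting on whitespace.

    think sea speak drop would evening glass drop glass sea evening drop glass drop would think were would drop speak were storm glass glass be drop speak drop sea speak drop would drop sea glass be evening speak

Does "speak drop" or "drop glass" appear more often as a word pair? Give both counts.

"speak drop" (3 vs 2)

"speak drop": 3 occurrences
"drop glass": 2 occurrences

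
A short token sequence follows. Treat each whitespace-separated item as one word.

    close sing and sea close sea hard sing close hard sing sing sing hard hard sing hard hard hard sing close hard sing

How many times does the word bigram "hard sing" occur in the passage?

Scanning the 22 overlapping bigram windows for "hard sing":
  position 7–8: hard sing
  position 10–11: hard sing
  position 15–16: hard sing
  position 19–20: hard sing
  position 22–23: hard sing

5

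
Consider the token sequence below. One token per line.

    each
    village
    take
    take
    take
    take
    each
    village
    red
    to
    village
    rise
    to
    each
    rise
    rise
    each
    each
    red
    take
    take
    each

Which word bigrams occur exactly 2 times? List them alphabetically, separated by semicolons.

Bigram counts meeting the condition (exactly 2 times):
  each village: 2
  take each: 2

each village; take each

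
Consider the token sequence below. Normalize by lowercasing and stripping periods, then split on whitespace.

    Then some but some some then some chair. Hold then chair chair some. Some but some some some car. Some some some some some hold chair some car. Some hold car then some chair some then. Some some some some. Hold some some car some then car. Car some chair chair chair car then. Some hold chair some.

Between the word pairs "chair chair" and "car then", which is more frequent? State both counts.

"chair chair": 3 occurrences
"car then": 2 occurrences

"chair chair" (3 vs 2)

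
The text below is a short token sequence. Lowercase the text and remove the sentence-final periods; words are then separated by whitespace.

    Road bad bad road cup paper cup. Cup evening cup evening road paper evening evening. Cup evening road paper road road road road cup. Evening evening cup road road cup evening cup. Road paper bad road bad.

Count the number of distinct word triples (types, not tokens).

26

37 tokens → 35 trigram windows in total.
Repeated trigrams (each contributes count−1 duplicates):
  cup evening cup: 2
  cup evening road: 2
  evening cup evening: 2
  evening cup road: 2
  evening evening cup: 2
  evening road paper: 2
  road cup evening: 2
  road road cup: 2
  … (1 more repeated)
9 duplicate windows → 35 − 9 = 26 distinct.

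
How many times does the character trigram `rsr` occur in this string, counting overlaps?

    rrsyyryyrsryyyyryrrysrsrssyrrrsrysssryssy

3

Sliding a length-3 window over the 41 characters (39 positions):
  position 9–11: rsr
  position 22–24: rsr
  position 30–32: rsr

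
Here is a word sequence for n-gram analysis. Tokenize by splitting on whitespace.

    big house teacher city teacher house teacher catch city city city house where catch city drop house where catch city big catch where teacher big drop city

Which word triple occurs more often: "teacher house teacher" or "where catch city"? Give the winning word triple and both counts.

"where catch city" (2 vs 1)

"teacher house teacher": 1 occurrence
"where catch city": 2 occurrences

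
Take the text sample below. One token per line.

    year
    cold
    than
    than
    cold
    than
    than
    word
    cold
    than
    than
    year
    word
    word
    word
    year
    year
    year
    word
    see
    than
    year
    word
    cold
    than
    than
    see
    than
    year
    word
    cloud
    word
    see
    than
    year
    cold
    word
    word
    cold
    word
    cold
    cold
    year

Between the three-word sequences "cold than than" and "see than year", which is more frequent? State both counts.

"cold than than" (4 vs 3)

"cold than than": 4 occurrences
"see than year": 3 occurrences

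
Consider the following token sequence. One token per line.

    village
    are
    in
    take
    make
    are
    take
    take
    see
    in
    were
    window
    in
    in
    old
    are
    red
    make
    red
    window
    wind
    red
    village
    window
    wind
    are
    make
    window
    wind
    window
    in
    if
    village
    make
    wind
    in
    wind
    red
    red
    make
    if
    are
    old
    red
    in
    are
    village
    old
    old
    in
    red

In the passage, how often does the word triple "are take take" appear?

1

Scanning the 49 overlapping trigram windows for "are take take":
  position 6–8: are take take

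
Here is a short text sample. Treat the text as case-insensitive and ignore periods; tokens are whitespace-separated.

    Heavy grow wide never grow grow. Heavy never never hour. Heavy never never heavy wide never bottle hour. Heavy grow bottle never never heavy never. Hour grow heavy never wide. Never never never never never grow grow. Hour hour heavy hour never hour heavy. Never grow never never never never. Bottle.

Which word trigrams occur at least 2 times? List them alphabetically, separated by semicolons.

grow heavy never; heavy never never; hour heavy never; never grow grow; never hour heavy; never never heavy; never never never

Trigram counts meeting the condition (at least 2 times):
  grow heavy never: 2
  heavy never never: 2
  hour heavy never: 2
  never grow grow: 2
  never hour heavy: 2
  never never heavy: 2
  never never never: 5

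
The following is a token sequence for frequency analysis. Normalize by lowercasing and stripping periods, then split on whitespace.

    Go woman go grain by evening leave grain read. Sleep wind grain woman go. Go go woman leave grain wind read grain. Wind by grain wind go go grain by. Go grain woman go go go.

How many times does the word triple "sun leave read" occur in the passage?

Scanning the 34 overlapping trigram windows for "sun leave read":
  (none found)

0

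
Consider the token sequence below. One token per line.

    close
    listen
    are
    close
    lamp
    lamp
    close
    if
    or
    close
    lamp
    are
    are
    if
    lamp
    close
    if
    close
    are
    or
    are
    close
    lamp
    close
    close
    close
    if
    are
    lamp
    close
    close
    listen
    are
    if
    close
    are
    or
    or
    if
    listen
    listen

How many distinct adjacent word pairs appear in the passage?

24

41 tokens → 40 bigram windows in total.
Repeated bigrams (each contributes count−1 duplicates):
  lamp close: 4
  close close: 3
  close if: 3
  close lamp: 3
  are close: 2
  are if: 2
  are or: 2
  close are: 2
  … (3 more repeated)
16 duplicate windows → 40 − 16 = 24 distinct.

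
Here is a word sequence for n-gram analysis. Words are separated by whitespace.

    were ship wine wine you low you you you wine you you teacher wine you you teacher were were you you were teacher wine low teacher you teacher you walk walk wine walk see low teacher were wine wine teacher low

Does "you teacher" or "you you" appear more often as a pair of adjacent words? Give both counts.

"you you" (5 vs 3)

"you teacher": 3 occurrences
"you you": 5 occurrences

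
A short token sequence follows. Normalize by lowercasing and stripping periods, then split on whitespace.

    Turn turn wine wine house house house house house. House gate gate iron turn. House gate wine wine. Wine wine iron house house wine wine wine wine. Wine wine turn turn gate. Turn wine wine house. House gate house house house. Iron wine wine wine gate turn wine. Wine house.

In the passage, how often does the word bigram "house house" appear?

Scanning the 49 overlapping bigram windows for "house house":
  position 5–6: house house
  position 6–7: house house
  position 7–8: house house
  position 8–9: house house
  position 9–10: house house
  position 22–23: house house
  position 36–37: house house
  position 39–40: house house
  position 40–41: house house

9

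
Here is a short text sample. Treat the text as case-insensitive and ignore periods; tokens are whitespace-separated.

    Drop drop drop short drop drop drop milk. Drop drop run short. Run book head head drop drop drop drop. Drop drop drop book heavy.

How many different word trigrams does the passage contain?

25 tokens → 23 trigram windows in total.
Repeated trigrams (each contributes count−1 duplicates):
  drop drop drop: 7
6 duplicate windows → 23 − 6 = 17 distinct.

17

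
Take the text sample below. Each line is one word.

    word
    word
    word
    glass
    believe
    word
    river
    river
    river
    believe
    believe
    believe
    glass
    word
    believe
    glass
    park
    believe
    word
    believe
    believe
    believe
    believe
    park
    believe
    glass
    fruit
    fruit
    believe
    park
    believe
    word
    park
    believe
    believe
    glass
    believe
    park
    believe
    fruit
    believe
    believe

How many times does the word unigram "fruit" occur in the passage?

3

Scanning the 42 tokens for "fruit":
  position 27: fruit
  position 28: fruit
  position 40: fruit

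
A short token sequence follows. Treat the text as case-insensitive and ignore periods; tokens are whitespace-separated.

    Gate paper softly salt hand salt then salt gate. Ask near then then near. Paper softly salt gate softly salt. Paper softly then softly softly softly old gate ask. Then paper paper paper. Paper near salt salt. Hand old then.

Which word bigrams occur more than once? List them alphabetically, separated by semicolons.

Bigram counts meeting the condition (more than once):
  gate ask: 2
  paper paper: 3
  paper softly: 3
  salt gate: 2
  salt hand: 2
  softly salt: 3
  softly softly: 2

gate ask; paper paper; paper softly; salt gate; salt hand; softly salt; softly softly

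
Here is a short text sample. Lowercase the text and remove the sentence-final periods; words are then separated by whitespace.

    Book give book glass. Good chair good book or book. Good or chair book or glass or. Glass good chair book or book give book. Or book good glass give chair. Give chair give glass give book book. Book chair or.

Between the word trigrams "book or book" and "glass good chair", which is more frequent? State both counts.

"book or book": 3 occurrences
"glass good chair": 2 occurrences

"book or book" (3 vs 2)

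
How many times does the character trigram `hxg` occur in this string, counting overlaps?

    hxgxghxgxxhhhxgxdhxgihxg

Sliding a length-3 window over the 24 characters (22 positions):
  position 1–3: hxg
  position 6–8: hxg
  position 13–15: hxg
  position 18–20: hxg
  position 22–24: hxg

5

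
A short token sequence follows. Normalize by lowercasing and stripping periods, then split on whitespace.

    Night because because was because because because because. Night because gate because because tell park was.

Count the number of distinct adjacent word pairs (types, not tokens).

16 tokens → 15 bigram windows in total.
Repeated bigrams (each contributes count−1 duplicates):
  because because: 5
  night because: 2
5 duplicate windows → 15 − 5 = 10 distinct.

10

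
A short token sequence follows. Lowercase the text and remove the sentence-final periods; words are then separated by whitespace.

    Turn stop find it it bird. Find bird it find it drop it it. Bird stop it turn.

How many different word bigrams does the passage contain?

14

18 tokens → 17 bigram windows in total.
Repeated bigrams (each contributes count−1 duplicates):
  find it: 2
  it bird: 2
  it it: 2
3 duplicate windows → 17 − 3 = 14 distinct.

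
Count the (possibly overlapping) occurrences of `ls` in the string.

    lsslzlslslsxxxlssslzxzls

6

Sliding a length-2 window over the 24 characters (23 positions):
  position 1–2: ls
  position 6–7: ls
  position 8–9: ls
  position 10–11: ls
  position 15–16: ls
  position 23–24: ls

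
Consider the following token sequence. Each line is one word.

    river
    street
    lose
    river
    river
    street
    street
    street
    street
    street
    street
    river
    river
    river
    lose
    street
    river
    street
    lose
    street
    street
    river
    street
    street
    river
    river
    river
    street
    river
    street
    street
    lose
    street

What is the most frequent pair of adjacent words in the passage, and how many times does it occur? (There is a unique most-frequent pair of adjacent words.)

"street street", 8 times

Bigram frequencies (highest first):
  street street: 8
  river street: 6
  river river: 5
  street river: 5
  street lose: 3
  lose street: 3
  … (2 more, each ≤ 1)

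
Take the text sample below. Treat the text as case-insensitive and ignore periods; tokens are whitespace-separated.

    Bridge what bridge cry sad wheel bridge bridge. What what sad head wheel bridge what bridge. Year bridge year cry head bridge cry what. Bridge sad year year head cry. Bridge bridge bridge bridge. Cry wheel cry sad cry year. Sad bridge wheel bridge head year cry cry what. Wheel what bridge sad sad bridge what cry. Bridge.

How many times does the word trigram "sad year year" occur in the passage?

Scanning the 56 overlapping trigram windows for "sad year year":
  position 26–28: sad year year

1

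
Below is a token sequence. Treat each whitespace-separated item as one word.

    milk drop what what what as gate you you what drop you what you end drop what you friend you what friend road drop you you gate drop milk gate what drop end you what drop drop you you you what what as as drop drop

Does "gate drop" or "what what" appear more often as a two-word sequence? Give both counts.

"what what" (3 vs 1)

"gate drop": 1 occurrence
"what what": 3 occurrences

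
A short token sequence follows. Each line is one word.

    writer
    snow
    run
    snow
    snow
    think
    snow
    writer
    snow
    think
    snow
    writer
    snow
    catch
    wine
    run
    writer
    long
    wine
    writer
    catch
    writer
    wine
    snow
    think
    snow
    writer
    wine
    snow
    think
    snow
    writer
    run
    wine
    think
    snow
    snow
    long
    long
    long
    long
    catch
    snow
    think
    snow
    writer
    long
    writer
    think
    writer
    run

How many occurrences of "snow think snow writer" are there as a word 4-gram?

5

Scanning the 48 overlapping 4-gram windows for "snow think snow writer":
  position 5–8: snow think snow writer
  position 9–12: snow think snow writer
  position 24–27: snow think snow writer
  position 29–32: snow think snow writer
  position 43–46: snow think snow writer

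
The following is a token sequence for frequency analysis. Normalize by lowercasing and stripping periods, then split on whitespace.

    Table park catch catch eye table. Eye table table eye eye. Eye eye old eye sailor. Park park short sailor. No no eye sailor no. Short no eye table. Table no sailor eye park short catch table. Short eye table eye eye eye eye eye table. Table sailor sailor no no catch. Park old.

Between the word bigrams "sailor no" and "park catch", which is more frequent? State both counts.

"sailor no": 3 occurrences
"park catch": 1 occurrence

"sailor no" (3 vs 1)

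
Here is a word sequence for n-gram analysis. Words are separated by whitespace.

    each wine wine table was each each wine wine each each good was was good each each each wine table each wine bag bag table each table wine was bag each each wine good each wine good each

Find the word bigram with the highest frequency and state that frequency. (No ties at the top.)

Bigram frequencies (highest first):
  each wine: 6
  each each: 5
  good each: 3
  wine wine: 2
  wine table: 2
  table each: 2
  … (16 more, each ≤ 2)

"each wine", 6 times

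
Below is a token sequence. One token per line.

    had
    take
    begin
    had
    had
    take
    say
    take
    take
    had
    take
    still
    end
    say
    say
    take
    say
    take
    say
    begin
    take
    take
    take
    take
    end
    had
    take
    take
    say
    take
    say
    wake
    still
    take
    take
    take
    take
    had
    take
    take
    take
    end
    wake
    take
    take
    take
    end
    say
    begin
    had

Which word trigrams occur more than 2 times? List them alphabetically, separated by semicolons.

Trigram counts meeting the condition (more than 2 times):
  say take say: 3
  take say take: 3
  take take end: 3
  take take take: 6

say take say; take say take; take take end; take take take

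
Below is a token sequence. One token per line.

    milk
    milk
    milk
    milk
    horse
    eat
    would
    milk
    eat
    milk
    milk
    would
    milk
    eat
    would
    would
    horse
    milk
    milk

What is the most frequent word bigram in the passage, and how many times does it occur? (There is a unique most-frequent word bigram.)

Bigram frequencies (highest first):
  milk milk: 5
  eat would: 2
  would milk: 2
  milk eat: 2
  milk horse: 1
  horse eat: 1
  … (5 more, each ≤ 1)

"milk milk", 5 times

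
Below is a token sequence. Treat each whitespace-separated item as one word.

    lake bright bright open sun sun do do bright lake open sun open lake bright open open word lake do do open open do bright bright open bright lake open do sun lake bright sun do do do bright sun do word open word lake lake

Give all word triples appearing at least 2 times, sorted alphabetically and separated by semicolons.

bright bright open; bright lake open; bright sun do; do do bright; open word lake; sun do do

Trigram counts meeting the condition (at least 2 times):
  bright bright open: 2
  bright lake open: 2
  bright sun do: 2
  do do bright: 2
  open word lake: 2
  sun do do: 2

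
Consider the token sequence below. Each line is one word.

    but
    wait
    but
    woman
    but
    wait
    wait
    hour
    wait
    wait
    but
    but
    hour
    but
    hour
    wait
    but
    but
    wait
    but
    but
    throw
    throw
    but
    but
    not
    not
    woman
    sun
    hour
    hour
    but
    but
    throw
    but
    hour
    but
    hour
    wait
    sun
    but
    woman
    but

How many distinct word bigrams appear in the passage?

43 tokens → 42 bigram windows in total.
Repeated bigrams (each contributes count−1 duplicates):
  but but: 5
  but hour: 4
  wait but: 4
  but wait: 3
  hour but: 3
  hour wait: 3
  but throw: 2
  but woman: 2
  … (3 more repeated)
21 duplicate windows → 42 − 21 = 21 distinct.

21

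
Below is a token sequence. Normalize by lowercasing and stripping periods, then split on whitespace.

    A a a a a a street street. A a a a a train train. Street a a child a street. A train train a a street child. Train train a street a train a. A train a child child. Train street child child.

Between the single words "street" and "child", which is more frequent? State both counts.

"street": 7 occurrences
"child": 6 occurrences

"street" (7 vs 6)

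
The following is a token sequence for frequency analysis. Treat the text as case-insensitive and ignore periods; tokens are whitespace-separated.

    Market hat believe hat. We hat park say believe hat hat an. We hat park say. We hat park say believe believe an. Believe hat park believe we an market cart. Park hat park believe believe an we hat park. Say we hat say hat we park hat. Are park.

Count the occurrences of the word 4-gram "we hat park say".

Scanning the 47 overlapping 4-gram windows for "we hat park say":
  position 5–8: we hat park say
  position 13–16: we hat park say
  position 17–20: we hat park say
  position 38–41: we hat park say

4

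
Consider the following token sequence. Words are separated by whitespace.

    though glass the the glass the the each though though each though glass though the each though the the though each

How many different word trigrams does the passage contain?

21 tokens → 19 trigram windows in total.
Repeated trigrams (each contributes count−1 duplicates):
  glass the the: 2
  the each though: 2
2 duplicate windows → 19 − 2 = 17 distinct.

17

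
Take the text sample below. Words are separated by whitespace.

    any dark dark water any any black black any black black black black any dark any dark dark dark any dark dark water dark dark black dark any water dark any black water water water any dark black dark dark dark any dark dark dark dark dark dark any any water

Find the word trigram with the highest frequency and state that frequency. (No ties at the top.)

"dark dark dark", 6 times

Trigram frequencies (highest first):
  dark dark dark: 6
  any dark dark: 4
  dark any dark: 3
  dark dark any: 3
  dark dark water: 2
  any black black: 2
  … (26 more, each ≤ 2)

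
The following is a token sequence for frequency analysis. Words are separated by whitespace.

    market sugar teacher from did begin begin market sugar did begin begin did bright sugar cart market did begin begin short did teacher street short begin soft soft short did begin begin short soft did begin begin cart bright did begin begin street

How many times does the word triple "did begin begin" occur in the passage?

Scanning the 41 overlapping trigram windows for "did begin begin":
  position 5–7: did begin begin
  position 10–12: did begin begin
  position 18–20: did begin begin
  position 30–32: did begin begin
  position 35–37: did begin begin
  position 40–42: did begin begin

6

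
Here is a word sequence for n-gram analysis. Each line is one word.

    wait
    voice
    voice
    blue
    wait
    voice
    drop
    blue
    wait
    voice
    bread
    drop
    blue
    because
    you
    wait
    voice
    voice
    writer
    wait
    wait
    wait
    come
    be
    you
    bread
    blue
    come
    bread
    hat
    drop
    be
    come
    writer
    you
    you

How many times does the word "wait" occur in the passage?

7

Scanning the 36 tokens for "wait":
  position 1: wait
  position 5: wait
  position 9: wait
  position 16: wait
  position 20: wait
  position 21: wait
  position 22: wait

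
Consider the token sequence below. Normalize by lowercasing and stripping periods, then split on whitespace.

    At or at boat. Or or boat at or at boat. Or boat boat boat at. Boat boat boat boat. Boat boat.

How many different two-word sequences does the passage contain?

22 tokens → 21 bigram windows in total.
Repeated bigrams (each contributes count−1 duplicates):
  boat boat: 7
  at boat: 3
  at or: 2
  boat at: 2
  boat or: 2
  or at: 2
  or boat: 2
13 duplicate windows → 21 − 13 = 8 distinct.

8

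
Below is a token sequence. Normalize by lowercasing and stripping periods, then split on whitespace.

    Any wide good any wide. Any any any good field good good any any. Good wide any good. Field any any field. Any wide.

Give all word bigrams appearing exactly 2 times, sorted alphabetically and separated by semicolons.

field any; good any; good field; wide any

Bigram counts meeting the condition (exactly 2 times):
  field any: 2
  good any: 2
  good field: 2
  wide any: 2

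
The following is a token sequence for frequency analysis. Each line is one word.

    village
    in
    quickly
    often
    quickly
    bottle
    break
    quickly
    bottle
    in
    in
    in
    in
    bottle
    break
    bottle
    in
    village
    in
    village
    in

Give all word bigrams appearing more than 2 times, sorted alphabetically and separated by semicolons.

in in; village in

Bigram counts meeting the condition (more than 2 times):
  in in: 3
  village in: 3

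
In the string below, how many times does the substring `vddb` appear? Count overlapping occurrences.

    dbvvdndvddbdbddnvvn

1

Sliding a length-4 window over the 19 characters (16 positions):
  position 8–11: vddb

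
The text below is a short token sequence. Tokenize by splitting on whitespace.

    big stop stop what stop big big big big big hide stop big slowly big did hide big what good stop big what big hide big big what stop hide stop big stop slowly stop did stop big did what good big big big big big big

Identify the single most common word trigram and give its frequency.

"big big big", 7 times

Trigram frequencies (highest first):
  big big big: 7
  hide stop big: 2
  big stop stop: 1
  stop stop what: 1
  stop what stop: 1
  what stop big: 1
  … (32 more, each ≤ 1)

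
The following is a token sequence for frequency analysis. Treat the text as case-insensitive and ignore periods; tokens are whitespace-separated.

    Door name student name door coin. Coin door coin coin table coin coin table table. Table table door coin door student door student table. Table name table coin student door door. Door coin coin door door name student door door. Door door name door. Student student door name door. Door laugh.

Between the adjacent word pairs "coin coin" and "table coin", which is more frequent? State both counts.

"coin coin" (4 vs 2)

"coin coin": 4 occurrences
"table coin": 2 occurrences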